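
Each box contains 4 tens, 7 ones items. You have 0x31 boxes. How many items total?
Convert 4 tens, 7 ones (place-value notation) → 4×10 + 7 = 47 (decimal)
Convert 0x31 (hexadecimal) → 3×16 + 1 = 49 (decimal)
Compute 47 × 49 = 2303
2303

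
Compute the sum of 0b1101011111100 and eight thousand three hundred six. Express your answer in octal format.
Convert 0b1101011111100 (binary) → 4096 + 2048 + 512 + 128 + 64 + 32 + 16 + 8 + 4 = 6908 (decimal)
Convert eight thousand three hundred six (English words) → 8×1000 + 3×100 + 6 = 8306 (decimal)
Compute 6908 + 8306 = 15214
Convert 15214 (decimal) → 15214 = 3×4096 + 5×512 + 5×64 + 5×8 + 6 → 0o35556 (octal)
0o35556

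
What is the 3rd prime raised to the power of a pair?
Convert the 3rd prime (prime index) → 5 (decimal)
Convert a pair (colloquial) → 2 (decimal)
Compute 5 ^ 2 = 25
25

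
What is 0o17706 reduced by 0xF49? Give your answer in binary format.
Convert 0o17706 (octal) → 1×4096 + 7×512 + 7×64 + 6 = 8134 (decimal)
Convert 0xF49 (hexadecimal) → 15×256 + 4×16 + 9 = 3913 (decimal)
Compute 8134 - 3913 = 4221
Convert 4221 (decimal) → 4221 = 4096 + 64 + 32 + 16 + 8 + 4 + 1 → 0b1000001111101 (binary)
0b1000001111101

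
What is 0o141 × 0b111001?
Convert 0o141 (octal) → 1×64 + 4×8 + 1 = 97 (decimal)
Convert 0b111001 (binary) → 32 + 16 + 8 + 1 = 57 (decimal)
Compute 97 × 57 = 5529
5529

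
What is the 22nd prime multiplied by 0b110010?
Convert the 22nd prime (prime index) → 79 (decimal)
Convert 0b110010 (binary) → 32 + 16 + 2 = 50 (decimal)
Compute 79 × 50 = 3950
3950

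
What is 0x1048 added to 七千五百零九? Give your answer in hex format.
Convert 0x1048 (hexadecimal) → 1×4096 + 4×16 + 8 = 4168 (decimal)
Convert 七千五百零九 (Chinese numeral) → 7×1000 + 5×100 + 9 = 7509 (decimal)
Compute 4168 + 7509 = 11677
Convert 11677 (decimal) → 11677 = 2×4096 + 13×256 + 9×16 + 13 → 0x2D9D (hexadecimal)
0x2D9D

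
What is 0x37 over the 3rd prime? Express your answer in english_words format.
Convert 0x37 (hexadecimal) → 3×16 + 7 = 55 (decimal)
Convert the 3rd prime (prime index) → 5 (decimal)
Compute 55 ÷ 5 = 11
Convert 11 (decimal) → eleven (English words)
eleven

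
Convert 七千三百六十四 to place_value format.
Convert 七千三百六十四 (Chinese numeral) → 7×1000 + 3×100 + 6×10 + 4 = 7364 (decimal)
Convert 7364 (decimal) → 7364 = 7×1000 + 3×100 + 6×10 + 4 → 7 thousands, 3 hundreds, 6 tens, 4 ones (place-value notation)
7 thousands, 3 hundreds, 6 tens, 4 ones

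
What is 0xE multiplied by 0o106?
Convert 0xE (hexadecimal) → 14 (decimal)
Convert 0o106 (octal) → 1×64 + 6 = 70 (decimal)
Compute 14 × 70 = 980
980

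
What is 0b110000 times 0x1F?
Convert 0b110000 (binary) → 32 + 16 = 48 (decimal)
Convert 0x1F (hexadecimal) → 1×16 + 15 = 31 (decimal)
Compute 48 × 31 = 1488
1488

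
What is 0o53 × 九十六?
Convert 0o53 (octal) → 5×8 + 3 = 43 (decimal)
Convert 九十六 (Chinese numeral) → 9×10 + 6 = 96 (decimal)
Compute 43 × 96 = 4128
4128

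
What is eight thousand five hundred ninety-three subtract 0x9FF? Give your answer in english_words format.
Convert eight thousand five hundred ninety-three (English words) → 8×1000 + 5×100 + 93 = 8593 (decimal)
Convert 0x9FF (hexadecimal) → 9×256 + 15×16 + 15 = 2559 (decimal)
Compute 8593 - 2559 = 6034
Convert 6034 (decimal) → 6034 = 6×1000 + 34 → six thousand thirty-four (English words)
six thousand thirty-four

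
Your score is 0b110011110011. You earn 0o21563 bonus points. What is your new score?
Convert 0b110011110011 (binary) → 2048 + 1024 + 128 + 64 + 32 + 16 + 2 + 1 = 3315 (decimal)
Convert 0o21563 (octal) → 2×4096 + 1×512 + 5×64 + 6×8 + 3 = 9075 (decimal)
Compute 3315 + 9075 = 12390
12390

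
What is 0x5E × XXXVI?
Convert 0x5E (hexadecimal) → 5×16 + 14 = 94 (decimal)
Convert XXXVI (Roman numeral) → 10 + 10 + 10 + 5 + 1 = 36 (decimal)
Compute 94 × 36 = 3384
3384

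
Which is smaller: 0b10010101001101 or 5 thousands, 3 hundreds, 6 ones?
Convert 0b10010101001101 (binary) → 8192 + 1024 + 256 + 64 + 8 + 4 + 1 = 9549 (decimal)
Convert 5 thousands, 3 hundreds, 6 ones (place-value notation) → 5×1000 + 3×100 + 6 = 5306 (decimal)
Compare 9549 vs 5306: smaller = 5306
5306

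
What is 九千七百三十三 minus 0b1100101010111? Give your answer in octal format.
Convert 九千七百三十三 (Chinese numeral) → 9×1000 + 7×100 + 3×10 + 3 = 9733 (decimal)
Convert 0b1100101010111 (binary) → 4096 + 2048 + 256 + 64 + 16 + 4 + 2 + 1 = 6487 (decimal)
Compute 9733 - 6487 = 3246
Convert 3246 (decimal) → 3246 = 6×512 + 2×64 + 5×8 + 6 → 0o6256 (octal)
0o6256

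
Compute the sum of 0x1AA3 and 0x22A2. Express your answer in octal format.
Convert 0x1AA3 (hexadecimal) → 1×4096 + 10×256 + 10×16 + 3 = 6819 (decimal)
Convert 0x22A2 (hexadecimal) → 2×4096 + 2×256 + 10×16 + 2 = 8866 (decimal)
Compute 6819 + 8866 = 15685
Convert 15685 (decimal) → 15685 = 3×4096 + 6×512 + 5×64 + 5 → 0o36505 (octal)
0o36505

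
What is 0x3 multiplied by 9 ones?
Convert 0x3 (hexadecimal) → 3 (decimal)
Convert 9 ones (place-value notation) → 9 (decimal)
Compute 3 × 9 = 27
27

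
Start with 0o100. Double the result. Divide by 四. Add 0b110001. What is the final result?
Convert 0o100 (octal) → 1×64 = 64 (decimal)
Start: 64
64 × 2 = 128
Convert 四 (Chinese numeral) → 4 (decimal)
128 ÷ 4 = 32
Convert 0b110001 (binary) → 32 + 16 + 1 = 49 (decimal)
32 + 49 = 81
81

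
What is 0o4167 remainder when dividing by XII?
Convert 0o4167 (octal) → 4×512 + 1×64 + 6×8 + 7 = 2167 (decimal)
Convert XII (Roman numeral) → 10 + 1 + 1 = 12 (decimal)
Compute 2167 mod 12 = 7
7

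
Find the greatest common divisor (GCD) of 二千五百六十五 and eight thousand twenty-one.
Convert 二千五百六十五 (Chinese numeral) → 2×1000 + 5×100 + 6×10 + 5 = 2565 (decimal)
Convert eight thousand twenty-one (English words) → 8×1000 + 21 = 8021 (decimal)
Compute gcd(2565, 8021) = 1
1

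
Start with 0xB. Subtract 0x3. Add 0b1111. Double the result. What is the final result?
Convert 0xB (hexadecimal) → 11 (decimal)
Start: 11
Convert 0x3 (hexadecimal) → 3 (decimal)
11 - 3 = 8
Convert 0b1111 (binary) → 8 + 4 + 2 + 1 = 15 (decimal)
8 + 15 = 23
23 × 2 = 46
46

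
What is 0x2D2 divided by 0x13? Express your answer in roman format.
Convert 0x2D2 (hexadecimal) → 2×256 + 13×16 + 2 = 722 (decimal)
Convert 0x13 (hexadecimal) → 1×16 + 3 = 19 (decimal)
Compute 722 ÷ 19 = 38
Convert 38 (decimal) → 38 = 10 + 10 + 10 + 5 + 1 + 1 + 1 → XXXVIII (Roman numeral)
XXXVIII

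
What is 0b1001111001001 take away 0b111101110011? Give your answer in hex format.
Convert 0b1001111001001 (binary) → 4096 + 512 + 256 + 128 + 64 + 8 + 1 = 5065 (decimal)
Convert 0b111101110011 (binary) → 2048 + 1024 + 512 + 256 + 64 + 32 + 16 + 2 + 1 = 3955 (decimal)
Compute 5065 - 3955 = 1110
Convert 1110 (decimal) → 1110 = 4×256 + 5×16 + 6 → 0x456 (hexadecimal)
0x456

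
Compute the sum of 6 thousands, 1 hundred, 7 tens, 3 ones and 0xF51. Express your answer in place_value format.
Convert 6 thousands, 1 hundred, 7 tens, 3 ones (place-value notation) → 6×1000 + 1×100 + 7×10 + 3 = 6173 (decimal)
Convert 0xF51 (hexadecimal) → 15×256 + 5×16 + 1 = 3921 (decimal)
Compute 6173 + 3921 = 10094
Convert 10094 (decimal) → 10094 = 10×1000 + 9×10 + 4 → 10 thousands, 9 tens, 4 ones (place-value notation)
10 thousands, 9 tens, 4 ones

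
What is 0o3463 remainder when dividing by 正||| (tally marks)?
Convert 0o3463 (octal) → 3×512 + 4×64 + 6×8 + 3 = 1843 (decimal)
Convert 正||| (tally marks) → 5 + 3 = 8 (decimal)
Compute 1843 mod 8 = 3
3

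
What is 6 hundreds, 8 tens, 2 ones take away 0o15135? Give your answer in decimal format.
Convert 6 hundreds, 8 tens, 2 ones (place-value notation) → 6×100 + 8×10 + 2 = 682 (decimal)
Convert 0o15135 (octal) → 1×4096 + 5×512 + 1×64 + 3×8 + 5 = 6749 (decimal)
Compute 682 - 6749 = -6067
-6067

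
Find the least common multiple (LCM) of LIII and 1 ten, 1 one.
Convert LIII (Roman numeral) → 50 + 1 + 1 + 1 = 53 (decimal)
Convert 1 ten, 1 one (place-value notation) → 1×10 + 1 = 11 (decimal)
Compute lcm(53, 11) = 583
583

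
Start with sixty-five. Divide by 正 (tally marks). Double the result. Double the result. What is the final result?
Convert sixty-five (English words) → 65 (decimal)
Start: 65
Convert 正 (tally marks) → 5 (decimal)
65 ÷ 5 = 13
13 × 2 = 26
26 × 2 = 52
52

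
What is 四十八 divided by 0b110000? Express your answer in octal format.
Convert 四十八 (Chinese numeral) → 4×10 + 8 = 48 (decimal)
Convert 0b110000 (binary) → 32 + 16 = 48 (decimal)
Compute 48 ÷ 48 = 1
Convert 1 (decimal) → 0o1 (octal)
0o1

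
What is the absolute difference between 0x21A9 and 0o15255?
Convert 0x21A9 (hexadecimal) → 2×4096 + 1×256 + 10×16 + 9 = 8617 (decimal)
Convert 0o15255 (octal) → 1×4096 + 5×512 + 2×64 + 5×8 + 5 = 6829 (decimal)
Compute |8617 - 6829| = 1788
1788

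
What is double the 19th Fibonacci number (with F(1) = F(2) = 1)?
The 19th Fibonacci number (with F(1) = F(2) = 1) = 4181
Compute 4181 × 2 = 8362
8362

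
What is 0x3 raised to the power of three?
Convert 0x3 (hexadecimal) → 3 (decimal)
Convert three (English words) → 3 (decimal)
Compute 3 ^ 3 = 27
27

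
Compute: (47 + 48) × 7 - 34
Parentheses first: 47 + 48 = 95
Multiply: 95 × 7 = 665
Subtract: 665 - 34 = 631
631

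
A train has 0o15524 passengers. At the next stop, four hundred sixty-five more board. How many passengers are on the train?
Convert 0o15524 (octal) → 1×4096 + 5×512 + 5×64 + 2×8 + 4 = 6996 (decimal)
Convert four hundred sixty-five (English words) → 4×100 + 65 = 465 (decimal)
Compute 6996 + 465 = 7461
7461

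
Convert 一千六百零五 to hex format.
Convert 一千六百零五 (Chinese numeral) → 1×1000 + 6×100 + 5 = 1605 (decimal)
Convert 1605 (decimal) → 1605 = 6×256 + 4×16 + 5 → 0x645 (hexadecimal)
0x645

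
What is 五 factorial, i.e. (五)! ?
Convert 五 (Chinese numeral) → 5 (decimal)
Compute 5! = 120
120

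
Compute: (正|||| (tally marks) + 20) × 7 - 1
Convert 正|||| (tally marks) → 5 + 4 = 9 (decimal)
Expression in decimal: (9 + 20) × 7 - 1
Parentheses first: 9 + 20 = 29
Multiply: 29 × 7 = 203
Subtract: 203 - 1 = 202
202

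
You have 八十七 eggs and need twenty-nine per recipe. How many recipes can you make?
Convert 八十七 (Chinese numeral) → 8×10 + 7 = 87 (decimal)
Convert twenty-nine (English words) → 29 (decimal)
Compute 87 ÷ 29 = 3
3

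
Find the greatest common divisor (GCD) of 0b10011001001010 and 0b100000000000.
Convert 0b10011001001010 (binary) → 8192 + 1024 + 512 + 64 + 8 + 2 = 9802 (decimal)
Convert 0b100000000000 (binary) → 2048 (decimal)
Compute gcd(9802, 2048) = 2
2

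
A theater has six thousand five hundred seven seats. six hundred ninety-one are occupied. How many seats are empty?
Convert six thousand five hundred seven (English words) → 6×1000 + 5×100 + 7 = 6507 (decimal)
Convert six hundred ninety-one (English words) → 6×100 + 91 = 691 (decimal)
Compute 6507 - 691 = 5816
5816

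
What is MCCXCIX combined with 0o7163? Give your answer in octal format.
Convert MCCXCIX (Roman numeral) → 1000 + 100 + 100 + 90 + 9 = 1299 (decimal)
Convert 0o7163 (octal) → 7×512 + 1×64 + 6×8 + 3 = 3699 (decimal)
Compute 1299 + 3699 = 4998
Convert 4998 (decimal) → 4998 = 1×4096 + 1×512 + 6×64 + 6 → 0o11606 (octal)
0o11606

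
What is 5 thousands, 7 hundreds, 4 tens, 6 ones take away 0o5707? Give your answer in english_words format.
Convert 5 thousands, 7 hundreds, 4 tens, 6 ones (place-value notation) → 5×1000 + 7×100 + 4×10 + 6 = 5746 (decimal)
Convert 0o5707 (octal) → 5×512 + 7×64 + 7 = 3015 (decimal)
Compute 5746 - 3015 = 2731
Convert 2731 (decimal) → 2731 = 2×1000 + 7×100 + 31 → two thousand seven hundred thirty-one (English words)
two thousand seven hundred thirty-one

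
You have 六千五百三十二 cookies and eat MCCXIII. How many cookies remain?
Convert 六千五百三十二 (Chinese numeral) → 6×1000 + 5×100 + 3×10 + 2 = 6532 (decimal)
Convert MCCXIII (Roman numeral) → 1000 + 100 + 100 + 10 + 1 + 1 + 1 = 1213 (decimal)
Compute 6532 - 1213 = 5319
5319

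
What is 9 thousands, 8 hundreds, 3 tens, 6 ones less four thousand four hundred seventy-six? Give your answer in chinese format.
Convert 9 thousands, 8 hundreds, 3 tens, 6 ones (place-value notation) → 9×1000 + 8×100 + 3×10 + 6 = 9836 (decimal)
Convert four thousand four hundred seventy-six (English words) → 4×1000 + 4×100 + 76 = 4476 (decimal)
Compute 9836 - 4476 = 5360
Convert 5360 (decimal) → 5360 = 5×1000 + 3×100 + 6×10 → 五千三百六十 (Chinese numeral)
五千三百六十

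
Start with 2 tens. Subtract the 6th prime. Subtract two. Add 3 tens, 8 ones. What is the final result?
Convert 2 tens (place-value notation) → 2×10 = 20 (decimal)
Start: 20
Convert the 6th prime (prime index) → 13 (decimal)
20 - 13 = 7
Convert two (English words) → 2 (decimal)
7 - 2 = 5
Convert 3 tens, 8 ones (place-value notation) → 3×10 + 8 = 38 (decimal)
5 + 38 = 43
43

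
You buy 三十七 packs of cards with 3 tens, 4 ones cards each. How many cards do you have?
Convert 3 tens, 4 ones (place-value notation) → 3×10 + 4 = 34 (decimal)
Convert 三十七 (Chinese numeral) → 3×10 + 7 = 37 (decimal)
Compute 34 × 37 = 1258
1258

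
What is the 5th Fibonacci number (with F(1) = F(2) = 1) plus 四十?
The 5th Fibonacci number (with F(1) = F(2) = 1): 1, 1, 2, 3, 5 → 5
Convert 四十 (Chinese numeral) → 4×10 = 40 (decimal)
Compute 5 + 40 = 45
45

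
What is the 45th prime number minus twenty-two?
The 45th prime number = 197
Convert twenty-two (English words) → 22 (decimal)
Compute 197 - 22 = 175
175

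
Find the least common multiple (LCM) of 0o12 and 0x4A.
Convert 0o12 (octal) → 1×8 + 2 = 10 (decimal)
Convert 0x4A (hexadecimal) → 4×16 + 10 = 74 (decimal)
Compute lcm(10, 74) = 370
370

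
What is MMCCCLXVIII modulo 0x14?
Convert MMCCCLXVIII (Roman numeral) → 1000 + 1000 + 100 + 100 + 100 + 50 + 10 + 5 + 1 + 1 + 1 = 2368 (decimal)
Convert 0x14 (hexadecimal) → 1×16 + 4 = 20 (decimal)
Compute 2368 mod 20 = 8
8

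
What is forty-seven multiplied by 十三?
Convert forty-seven (English words) → 47 (decimal)
Convert 十三 (Chinese numeral) → 1×10 + 3 = 13 (decimal)
Compute 47 × 13 = 611
611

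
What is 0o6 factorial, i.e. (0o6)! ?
Convert 0o6 (octal) → 6 (decimal)
Compute 6! = 720
720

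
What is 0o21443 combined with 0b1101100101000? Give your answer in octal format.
Convert 0o21443 (octal) → 2×4096 + 1×512 + 4×64 + 4×8 + 3 = 8995 (decimal)
Convert 0b1101100101000 (binary) → 4096 + 2048 + 512 + 256 + 32 + 8 = 6952 (decimal)
Compute 8995 + 6952 = 15947
Convert 15947 (decimal) → 15947 = 3×4096 + 7×512 + 1×64 + 1×8 + 3 → 0o37113 (octal)
0o37113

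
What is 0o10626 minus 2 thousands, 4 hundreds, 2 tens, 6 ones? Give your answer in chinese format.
Convert 0o10626 (octal) → 1×4096 + 6×64 + 2×8 + 6 = 4502 (decimal)
Convert 2 thousands, 4 hundreds, 2 tens, 6 ones (place-value notation) → 2×1000 + 4×100 + 2×10 + 6 = 2426 (decimal)
Compute 4502 - 2426 = 2076
Convert 2076 (decimal) → 2076 = 2×1000 + 7×10 + 6 → 二千零七十六 (Chinese numeral)
二千零七十六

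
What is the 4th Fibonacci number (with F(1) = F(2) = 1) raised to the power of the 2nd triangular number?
Convert the 4th Fibonacci number (with F(1) = F(2) = 1) (Fibonacci index) → 1, 1, 2, 3 → 3 (decimal)
Convert the 2nd triangular number (triangular index) → 2×3/2 = 3 (decimal)
Compute 3 ^ 3 = 27
27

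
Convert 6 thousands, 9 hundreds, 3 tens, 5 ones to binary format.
Convert 6 thousands, 9 hundreds, 3 tens, 5 ones (place-value notation) → 6×1000 + 9×100 + 3×10 + 5 = 6935 (decimal)
Convert 6935 (decimal) → 6935 = 4096 + 2048 + 512 + 256 + 16 + 4 + 2 + 1 → 0b1101100010111 (binary)
0b1101100010111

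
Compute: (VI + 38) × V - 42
Convert VI (Roman numeral) → 5 + 1 = 6 (decimal)
Convert V (Roman numeral) → 5 (decimal)
Expression in decimal: (6 + 38) × 5 - 42
Parentheses first: 6 + 38 = 44
Multiply: 44 × 5 = 220
Subtract: 220 - 42 = 178
178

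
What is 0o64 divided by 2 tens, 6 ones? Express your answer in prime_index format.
Convert 0o64 (octal) → 6×8 + 4 = 52 (decimal)
Convert 2 tens, 6 ones (place-value notation) → 2×10 + 6 = 26 (decimal)
Compute 52 ÷ 26 = 2
Convert 2 (decimal) → the 1st prime (prime index)
the 1st prime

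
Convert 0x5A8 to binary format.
Convert 0x5A8 (hexadecimal) → 5×256 + 10×16 + 8 = 1448 (decimal)
Convert 1448 (decimal) → 1448 = 1024 + 256 + 128 + 32 + 8 → 0b10110101000 (binary)
0b10110101000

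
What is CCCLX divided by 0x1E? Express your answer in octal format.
Convert CCCLX (Roman numeral) → 100 + 100 + 100 + 50 + 10 = 360 (decimal)
Convert 0x1E (hexadecimal) → 1×16 + 14 = 30 (decimal)
Compute 360 ÷ 30 = 12
Convert 12 (decimal) → 12 = 1×8 + 4 → 0o14 (octal)
0o14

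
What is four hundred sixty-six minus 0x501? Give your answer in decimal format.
Convert four hundred sixty-six (English words) → 4×100 + 66 = 466 (decimal)
Convert 0x501 (hexadecimal) → 5×256 + 1 = 1281 (decimal)
Compute 466 - 1281 = -815
-815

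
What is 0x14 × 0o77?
Convert 0x14 (hexadecimal) → 1×16 + 4 = 20 (decimal)
Convert 0o77 (octal) → 7×8 + 7 = 63 (decimal)
Compute 20 × 63 = 1260
1260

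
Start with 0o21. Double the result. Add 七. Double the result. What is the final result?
Convert 0o21 (octal) → 2×8 + 1 = 17 (decimal)
Start: 17
17 × 2 = 34
Convert 七 (Chinese numeral) → 7 (decimal)
34 + 7 = 41
41 × 2 = 82
82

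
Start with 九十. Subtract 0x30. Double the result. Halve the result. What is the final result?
Convert 九十 (Chinese numeral) → 9×10 = 90 (decimal)
Start: 90
Convert 0x30 (hexadecimal) → 3×16 = 48 (decimal)
90 - 48 = 42
42 × 2 = 84
84 ÷ 2 = 42
42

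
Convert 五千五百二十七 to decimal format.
Convert 五千五百二十七 (Chinese numeral) → 5×1000 + 5×100 + 2×10 + 7 = 5527 (decimal)
5527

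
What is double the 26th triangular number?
The 26th triangular number = 26×27/2 = 351
Compute 351 × 2 = 702
702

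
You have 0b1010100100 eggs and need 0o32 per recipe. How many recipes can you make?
Convert 0b1010100100 (binary) → 512 + 128 + 32 + 4 = 676 (decimal)
Convert 0o32 (octal) → 3×8 + 2 = 26 (decimal)
Compute 676 ÷ 26 = 26
26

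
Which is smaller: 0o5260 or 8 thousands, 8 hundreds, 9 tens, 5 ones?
Convert 0o5260 (octal) → 5×512 + 2×64 + 6×8 = 2736 (decimal)
Convert 8 thousands, 8 hundreds, 9 tens, 5 ones (place-value notation) → 8×1000 + 8×100 + 9×10 + 5 = 8895 (decimal)
Compare 2736 vs 8895: smaller = 2736
2736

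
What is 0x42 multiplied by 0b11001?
Convert 0x42 (hexadecimal) → 4×16 + 2 = 66 (decimal)
Convert 0b11001 (binary) → 16 + 8 + 1 = 25 (decimal)
Compute 66 × 25 = 1650
1650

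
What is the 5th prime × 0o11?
Convert the 5th prime (prime index) → 11 (decimal)
Convert 0o11 (octal) → 1×8 + 1 = 9 (decimal)
Compute 11 × 9 = 99
99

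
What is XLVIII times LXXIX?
Convert XLVIII (Roman numeral) → 40 + 5 + 1 + 1 + 1 = 48 (decimal)
Convert LXXIX (Roman numeral) → 50 + 10 + 10 + 9 = 79 (decimal)
Compute 48 × 79 = 3792
3792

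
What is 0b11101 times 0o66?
Convert 0b11101 (binary) → 16 + 8 + 4 + 1 = 29 (decimal)
Convert 0o66 (octal) → 6×8 + 6 = 54 (decimal)
Compute 29 × 54 = 1566
1566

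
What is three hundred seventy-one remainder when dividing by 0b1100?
Convert three hundred seventy-one (English words) → 3×100 + 71 = 371 (decimal)
Convert 0b1100 (binary) → 8 + 4 = 12 (decimal)
Compute 371 mod 12 = 11
11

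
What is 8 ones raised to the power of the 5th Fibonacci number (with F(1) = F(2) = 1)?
Convert 8 ones (place-value notation) → 8 (decimal)
Convert the 5th Fibonacci number (with F(1) = F(2) = 1) (Fibonacci index) → 1, 1, 2, 3, 5 → 5 (decimal)
Compute 8 ^ 5 = 32768
32768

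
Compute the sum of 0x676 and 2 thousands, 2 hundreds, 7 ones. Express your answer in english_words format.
Convert 0x676 (hexadecimal) → 6×256 + 7×16 + 6 = 1654 (decimal)
Convert 2 thousands, 2 hundreds, 7 ones (place-value notation) → 2×1000 + 2×100 + 7 = 2207 (decimal)
Compute 1654 + 2207 = 3861
Convert 3861 (decimal) → 3861 = 3×1000 + 8×100 + 61 → three thousand eight hundred sixty-one (English words)
three thousand eight hundred sixty-one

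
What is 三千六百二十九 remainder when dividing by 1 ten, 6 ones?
Convert 三千六百二十九 (Chinese numeral) → 3×1000 + 6×100 + 2×10 + 9 = 3629 (decimal)
Convert 1 ten, 6 ones (place-value notation) → 1×10 + 6 = 16 (decimal)
Compute 3629 mod 16 = 13
13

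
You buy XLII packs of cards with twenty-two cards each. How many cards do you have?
Convert twenty-two (English words) → 22 (decimal)
Convert XLII (Roman numeral) → 40 + 1 + 1 = 42 (decimal)
Compute 22 × 42 = 924
924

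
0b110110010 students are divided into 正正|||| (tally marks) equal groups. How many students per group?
Convert 0b110110010 (binary) → 256 + 128 + 32 + 16 + 2 = 434 (decimal)
Convert 正正|||| (tally marks) → 5 + 5 + 4 = 14 (decimal)
Compute 434 ÷ 14 = 31
31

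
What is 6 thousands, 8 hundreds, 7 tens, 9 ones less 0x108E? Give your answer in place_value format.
Convert 6 thousands, 8 hundreds, 7 tens, 9 ones (place-value notation) → 6×1000 + 8×100 + 7×10 + 9 = 6879 (decimal)
Convert 0x108E (hexadecimal) → 1×4096 + 8×16 + 14 = 4238 (decimal)
Compute 6879 - 4238 = 2641
Convert 2641 (decimal) → 2641 = 2×1000 + 6×100 + 4×10 + 1 → 2 thousands, 6 hundreds, 4 tens, 1 one (place-value notation)
2 thousands, 6 hundreds, 4 tens, 1 one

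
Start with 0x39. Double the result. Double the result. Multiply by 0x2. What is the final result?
Convert 0x39 (hexadecimal) → 3×16 + 9 = 57 (decimal)
Start: 57
57 × 2 = 114
114 × 2 = 228
Convert 0x2 (hexadecimal) → 2 (decimal)
228 × 2 = 456
456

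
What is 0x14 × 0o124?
Convert 0x14 (hexadecimal) → 1×16 + 4 = 20 (decimal)
Convert 0o124 (octal) → 1×64 + 2×8 + 4 = 84 (decimal)
Compute 20 × 84 = 1680
1680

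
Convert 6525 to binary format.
Convert 6525 (decimal) → 6525 = 4096 + 2048 + 256 + 64 + 32 + 16 + 8 + 4 + 1 → 0b1100101111101 (binary)
0b1100101111101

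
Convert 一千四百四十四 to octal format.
Convert 一千四百四十四 (Chinese numeral) → 1×1000 + 4×100 + 4×10 + 4 = 1444 (decimal)
Convert 1444 (decimal) → 1444 = 2×512 + 6×64 + 4×8 + 4 → 0o2644 (octal)
0o2644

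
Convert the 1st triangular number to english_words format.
Convert the 1st triangular number (triangular index) → 1×2/2 = 1 (decimal)
Convert 1 (decimal) → one (English words)
one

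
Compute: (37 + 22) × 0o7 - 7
Convert 0o7 (octal) → 7 (decimal)
Expression in decimal: (37 + 22) × 7 - 7
Parentheses first: 37 + 22 = 59
Multiply: 59 × 7 = 413
Subtract: 413 - 7 = 406
406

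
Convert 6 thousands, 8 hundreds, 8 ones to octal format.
Convert 6 thousands, 8 hundreds, 8 ones (place-value notation) → 6×1000 + 8×100 + 8 = 6808 (decimal)
Convert 6808 (decimal) → 6808 = 1×4096 + 5×512 + 2×64 + 3×8 → 0o15230 (octal)
0o15230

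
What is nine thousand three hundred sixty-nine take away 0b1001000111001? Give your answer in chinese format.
Convert nine thousand three hundred sixty-nine (English words) → 9×1000 + 3×100 + 69 = 9369 (decimal)
Convert 0b1001000111001 (binary) → 4096 + 512 + 32 + 16 + 8 + 1 = 4665 (decimal)
Compute 9369 - 4665 = 4704
Convert 4704 (decimal) → 4704 = 4×1000 + 7×100 + 4 → 四千七百零四 (Chinese numeral)
四千七百零四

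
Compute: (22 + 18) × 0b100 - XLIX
Convert 0b100 (binary) → 4 (decimal)
Convert XLIX (Roman numeral) → 40 + 9 = 49 (decimal)
Expression in decimal: (22 + 18) × 4 - 49
Parentheses first: 22 + 18 = 40
Multiply: 40 × 4 = 160
Subtract: 160 - 49 = 111
111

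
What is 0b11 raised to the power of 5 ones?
Convert 0b11 (binary) → 2 + 1 = 3 (decimal)
Convert 5 ones (place-value notation) → 5 (decimal)
Compute 3 ^ 5 = 243
243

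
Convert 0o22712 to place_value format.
Convert 0o22712 (octal) → 2×4096 + 2×512 + 7×64 + 1×8 + 2 = 9674 (decimal)
Convert 9674 (decimal) → 9674 = 9×1000 + 6×100 + 7×10 + 4 → 9 thousands, 6 hundreds, 7 tens, 4 ones (place-value notation)
9 thousands, 6 hundreds, 7 tens, 4 ones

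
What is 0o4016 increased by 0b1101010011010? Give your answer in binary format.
Convert 0o4016 (octal) → 4×512 + 1×8 + 6 = 2062 (decimal)
Convert 0b1101010011010 (binary) → 4096 + 2048 + 512 + 128 + 16 + 8 + 2 = 6810 (decimal)
Compute 2062 + 6810 = 8872
Convert 8872 (decimal) → 8872 = 8192 + 512 + 128 + 32 + 8 → 0b10001010101000 (binary)
0b10001010101000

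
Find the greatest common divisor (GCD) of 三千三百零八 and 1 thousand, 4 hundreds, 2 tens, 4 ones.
Convert 三千三百零八 (Chinese numeral) → 3×1000 + 3×100 + 8 = 3308 (decimal)
Convert 1 thousand, 4 hundreds, 2 tens, 4 ones (place-value notation) → 1×1000 + 4×100 + 2×10 + 4 = 1424 (decimal)
Compute gcd(3308, 1424) = 4
4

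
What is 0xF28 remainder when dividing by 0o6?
Convert 0xF28 (hexadecimal) → 15×256 + 2×16 + 8 = 3880 (decimal)
Convert 0o6 (octal) → 6 (decimal)
Compute 3880 mod 6 = 4
4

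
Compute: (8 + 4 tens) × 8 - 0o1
Convert 4 tens (place-value notation) → 4×10 = 40 (decimal)
Convert 0o1 (octal) → 1 (decimal)
Expression in decimal: (8 + 40) × 8 - 1
Parentheses first: 8 + 40 = 48
Multiply: 48 × 8 = 384
Subtract: 384 - 1 = 383
383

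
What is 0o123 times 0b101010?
Convert 0o123 (octal) → 1×64 + 2×8 + 3 = 83 (decimal)
Convert 0b101010 (binary) → 32 + 8 + 2 = 42 (decimal)
Compute 83 × 42 = 3486
3486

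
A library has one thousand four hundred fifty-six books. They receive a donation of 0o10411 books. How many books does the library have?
Convert one thousand four hundred fifty-six (English words) → 1×1000 + 4×100 + 56 = 1456 (decimal)
Convert 0o10411 (octal) → 1×4096 + 4×64 + 1×8 + 1 = 4361 (decimal)
Compute 1456 + 4361 = 5817
5817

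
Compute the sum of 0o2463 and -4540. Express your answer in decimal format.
Convert 0o2463 (octal) → 2×512 + 4×64 + 6×8 + 3 = 1331 (decimal)
Compute 1331 + -4540 = -3209
-3209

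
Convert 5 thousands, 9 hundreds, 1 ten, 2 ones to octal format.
Convert 5 thousands, 9 hundreds, 1 ten, 2 ones (place-value notation) → 5×1000 + 9×100 + 1×10 + 2 = 5912 (decimal)
Convert 5912 (decimal) → 5912 = 1×4096 + 3×512 + 4×64 + 3×8 → 0o13430 (octal)
0o13430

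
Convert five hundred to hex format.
Convert five hundred (English words) → 5×100 = 500 (decimal)
Convert 500 (decimal) → 500 = 1×256 + 15×16 + 4 → 0x1F4 (hexadecimal)
0x1F4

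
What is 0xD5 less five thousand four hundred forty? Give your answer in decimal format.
Convert 0xD5 (hexadecimal) → 13×16 + 5 = 213 (decimal)
Convert five thousand four hundred forty (English words) → 5×1000 + 4×100 + 40 = 5440 (decimal)
Compute 213 - 5440 = -5227
-5227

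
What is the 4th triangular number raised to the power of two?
Convert the 4th triangular number (triangular index) → 4×5/2 = 10 (decimal)
Convert two (English words) → 2 (decimal)
Compute 10 ^ 2 = 100
100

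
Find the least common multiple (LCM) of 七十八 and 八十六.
Convert 七十八 (Chinese numeral) → 7×10 + 8 = 78 (decimal)
Convert 八十六 (Chinese numeral) → 8×10 + 6 = 86 (decimal)
Compute lcm(78, 86) = 3354
3354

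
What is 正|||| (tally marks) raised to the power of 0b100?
Convert 正|||| (tally marks) → 5 + 4 = 9 (decimal)
Convert 0b100 (binary) → 4 (decimal)
Compute 9 ^ 4 = 6561
6561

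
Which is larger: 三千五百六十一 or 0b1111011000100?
Convert 三千五百六十一 (Chinese numeral) → 3×1000 + 5×100 + 6×10 + 1 = 3561 (decimal)
Convert 0b1111011000100 (binary) → 4096 + 2048 + 1024 + 512 + 128 + 64 + 4 = 7876 (decimal)
Compare 3561 vs 7876: larger = 7876
7876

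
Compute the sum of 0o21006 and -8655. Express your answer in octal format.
Convert 0o21006 (octal) → 2×4096 + 1×512 + 6 = 8710 (decimal)
Compute 8710 + -8655 = 55
Convert 55 (decimal) → 55 = 6×8 + 7 → 0o67 (octal)
0o67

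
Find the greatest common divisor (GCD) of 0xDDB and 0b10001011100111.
Convert 0xDDB (hexadecimal) → 13×256 + 13×16 + 11 = 3547 (decimal)
Convert 0b10001011100111 (binary) → 8192 + 512 + 128 + 64 + 32 + 4 + 2 + 1 = 8935 (decimal)
Compute gcd(3547, 8935) = 1
1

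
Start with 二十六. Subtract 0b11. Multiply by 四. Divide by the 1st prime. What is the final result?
Convert 二十六 (Chinese numeral) → 2×10 + 6 = 26 (decimal)
Start: 26
Convert 0b11 (binary) → 2 + 1 = 3 (decimal)
26 - 3 = 23
Convert 四 (Chinese numeral) → 4 (decimal)
23 × 4 = 92
Convert the 1st prime (prime index) → 2 (decimal)
92 ÷ 2 = 46
46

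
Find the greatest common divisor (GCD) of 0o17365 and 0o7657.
Convert 0o17365 (octal) → 1×4096 + 7×512 + 3×64 + 6×8 + 5 = 7925 (decimal)
Convert 0o7657 (octal) → 7×512 + 6×64 + 5×8 + 7 = 4015 (decimal)
Compute gcd(7925, 4015) = 5
5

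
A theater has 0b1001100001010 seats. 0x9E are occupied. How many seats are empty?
Convert 0b1001100001010 (binary) → 4096 + 512 + 256 + 8 + 2 = 4874 (decimal)
Convert 0x9E (hexadecimal) → 9×16 + 14 = 158 (decimal)
Compute 4874 - 158 = 4716
4716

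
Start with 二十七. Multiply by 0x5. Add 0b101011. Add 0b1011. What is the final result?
Convert 二十七 (Chinese numeral) → 2×10 + 7 = 27 (decimal)
Start: 27
Convert 0x5 (hexadecimal) → 5 (decimal)
27 × 5 = 135
Convert 0b101011 (binary) → 32 + 8 + 2 + 1 = 43 (decimal)
135 + 43 = 178
Convert 0b1011 (binary) → 8 + 2 + 1 = 11 (decimal)
178 + 11 = 189
189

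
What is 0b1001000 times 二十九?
Convert 0b1001000 (binary) → 64 + 8 = 72 (decimal)
Convert 二十九 (Chinese numeral) → 2×10 + 9 = 29 (decimal)
Compute 72 × 29 = 2088
2088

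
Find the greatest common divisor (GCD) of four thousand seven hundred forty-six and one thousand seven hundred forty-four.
Convert four thousand seven hundred forty-six (English words) → 4×1000 + 7×100 + 46 = 4746 (decimal)
Convert one thousand seven hundred forty-four (English words) → 1×1000 + 7×100 + 44 = 1744 (decimal)
Compute gcd(4746, 1744) = 2
2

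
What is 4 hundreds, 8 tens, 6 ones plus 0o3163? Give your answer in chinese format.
Convert 4 hundreds, 8 tens, 6 ones (place-value notation) → 4×100 + 8×10 + 6 = 486 (decimal)
Convert 0o3163 (octal) → 3×512 + 1×64 + 6×8 + 3 = 1651 (decimal)
Compute 486 + 1651 = 2137
Convert 2137 (decimal) → 2137 = 2×1000 + 1×100 + 3×10 + 7 → 二千一百三十七 (Chinese numeral)
二千一百三十七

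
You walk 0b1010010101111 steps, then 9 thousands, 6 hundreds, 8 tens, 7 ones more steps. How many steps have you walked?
Convert 0b1010010101111 (binary) → 4096 + 1024 + 128 + 32 + 8 + 4 + 2 + 1 = 5295 (decimal)
Convert 9 thousands, 6 hundreds, 8 tens, 7 ones (place-value notation) → 9×1000 + 6×100 + 8×10 + 7 = 9687 (decimal)
Compute 5295 + 9687 = 14982
14982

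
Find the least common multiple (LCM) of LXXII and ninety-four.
Convert LXXII (Roman numeral) → 50 + 10 + 10 + 1 + 1 = 72 (decimal)
Convert ninety-four (English words) → 94 (decimal)
Compute lcm(72, 94) = 3384
3384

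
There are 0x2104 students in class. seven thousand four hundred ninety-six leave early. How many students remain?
Convert 0x2104 (hexadecimal) → 2×4096 + 1×256 + 4 = 8452 (decimal)
Convert seven thousand four hundred ninety-six (English words) → 7×1000 + 4×100 + 96 = 7496 (decimal)
Compute 8452 - 7496 = 956
956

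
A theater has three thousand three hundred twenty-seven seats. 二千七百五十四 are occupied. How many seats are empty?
Convert three thousand three hundred twenty-seven (English words) → 3×1000 + 3×100 + 27 = 3327 (decimal)
Convert 二千七百五十四 (Chinese numeral) → 2×1000 + 7×100 + 5×10 + 4 = 2754 (decimal)
Compute 3327 - 2754 = 573
573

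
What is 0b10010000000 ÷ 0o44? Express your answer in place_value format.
Convert 0b10010000000 (binary) → 1024 + 128 = 1152 (decimal)
Convert 0o44 (octal) → 4×8 + 4 = 36 (decimal)
Compute 1152 ÷ 36 = 32
Convert 32 (decimal) → 32 = 3×10 + 2 → 3 tens, 2 ones (place-value notation)
3 tens, 2 ones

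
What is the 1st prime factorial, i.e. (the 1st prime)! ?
Convert the 1st prime (prime index) → 2 (decimal)
Compute 2! = 2
2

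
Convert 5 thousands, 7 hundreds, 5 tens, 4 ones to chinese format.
Convert 5 thousands, 7 hundreds, 5 tens, 4 ones (place-value notation) → 5×1000 + 7×100 + 5×10 + 4 = 5754 (decimal)
Convert 5754 (decimal) → 5754 = 5×1000 + 7×100 + 5×10 + 4 → 五千七百五十四 (Chinese numeral)
五千七百五十四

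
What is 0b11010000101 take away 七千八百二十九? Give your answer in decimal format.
Convert 0b11010000101 (binary) → 1024 + 512 + 128 + 4 + 1 = 1669 (decimal)
Convert 七千八百二十九 (Chinese numeral) → 7×1000 + 8×100 + 2×10 + 9 = 7829 (decimal)
Compute 1669 - 7829 = -6160
-6160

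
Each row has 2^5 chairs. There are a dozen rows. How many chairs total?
Convert 2^5 (power) → 32 (decimal)
Convert a dozen (colloquial) → 12 (decimal)
Compute 32 × 12 = 384
384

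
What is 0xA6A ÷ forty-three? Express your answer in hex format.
Convert 0xA6A (hexadecimal) → 10×256 + 6×16 + 10 = 2666 (decimal)
Convert forty-three (English words) → 43 (decimal)
Compute 2666 ÷ 43 = 62
Convert 62 (decimal) → 62 = 3×16 + 14 → 0x3E (hexadecimal)
0x3E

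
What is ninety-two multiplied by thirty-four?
Convert ninety-two (English words) → 92 (decimal)
Convert thirty-four (English words) → 34 (decimal)
Compute 92 × 34 = 3128
3128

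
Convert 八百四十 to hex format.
Convert 八百四十 (Chinese numeral) → 8×100 + 4×10 = 840 (decimal)
Convert 840 (decimal) → 840 = 3×256 + 4×16 + 8 → 0x348 (hexadecimal)
0x348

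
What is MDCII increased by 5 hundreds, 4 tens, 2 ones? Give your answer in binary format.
Convert MDCII (Roman numeral) → 1000 + 500 + 100 + 1 + 1 = 1602 (decimal)
Convert 5 hundreds, 4 tens, 2 ones (place-value notation) → 5×100 + 4×10 + 2 = 542 (decimal)
Compute 1602 + 542 = 2144
Convert 2144 (decimal) → 2144 = 2048 + 64 + 32 → 0b100001100000 (binary)
0b100001100000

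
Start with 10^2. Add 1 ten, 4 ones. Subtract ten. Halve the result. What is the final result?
Convert 10^2 (power) → 100 (decimal)
Start: 100
Convert 1 ten, 4 ones (place-value notation) → 1×10 + 4 = 14 (decimal)
100 + 14 = 114
Convert ten (English words) → 10 (decimal)
114 - 10 = 104
104 ÷ 2 = 52
52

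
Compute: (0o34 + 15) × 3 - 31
Convert 0o34 (octal) → 3×8 + 4 = 28 (decimal)
Expression in decimal: (28 + 15) × 3 - 31
Parentheses first: 28 + 15 = 43
Multiply: 43 × 3 = 129
Subtract: 129 - 31 = 98
98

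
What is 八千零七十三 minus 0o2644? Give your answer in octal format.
Convert 八千零七十三 (Chinese numeral) → 8×1000 + 7×10 + 3 = 8073 (decimal)
Convert 0o2644 (octal) → 2×512 + 6×64 + 4×8 + 4 = 1444 (decimal)
Compute 8073 - 1444 = 6629
Convert 6629 (decimal) → 6629 = 1×4096 + 4×512 + 7×64 + 4×8 + 5 → 0o14745 (octal)
0o14745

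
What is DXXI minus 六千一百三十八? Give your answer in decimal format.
Convert DXXI (Roman numeral) → 500 + 10 + 10 + 1 = 521 (decimal)
Convert 六千一百三十八 (Chinese numeral) → 6×1000 + 1×100 + 3×10 + 8 = 6138 (decimal)
Compute 521 - 6138 = -5617
-5617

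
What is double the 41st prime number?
The 41st prime number = 179
Compute 179 × 2 = 358
358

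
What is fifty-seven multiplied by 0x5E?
Convert fifty-seven (English words) → 57 (decimal)
Convert 0x5E (hexadecimal) → 5×16 + 14 = 94 (decimal)
Compute 57 × 94 = 5358
5358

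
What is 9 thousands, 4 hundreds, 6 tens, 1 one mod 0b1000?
Convert 9 thousands, 4 hundreds, 6 tens, 1 one (place-value notation) → 9×1000 + 4×100 + 6×10 + 1 = 9461 (decimal)
Convert 0b1000 (binary) → 8 (decimal)
Compute 9461 mod 8 = 5
5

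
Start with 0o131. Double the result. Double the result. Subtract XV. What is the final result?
Convert 0o131 (octal) → 1×64 + 3×8 + 1 = 89 (decimal)
Start: 89
89 × 2 = 178
178 × 2 = 356
Convert XV (Roman numeral) → 10 + 5 = 15 (decimal)
356 - 15 = 341
341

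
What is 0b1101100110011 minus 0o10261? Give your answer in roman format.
Convert 0b1101100110011 (binary) → 4096 + 2048 + 512 + 256 + 32 + 16 + 2 + 1 = 6963 (decimal)
Convert 0o10261 (octal) → 1×4096 + 2×64 + 6×8 + 1 = 4273 (decimal)
Compute 6963 - 4273 = 2690
Convert 2690 (decimal) → 2690 = 1000 + 1000 + 500 + 100 + 90 → MMDCXC (Roman numeral)
MMDCXC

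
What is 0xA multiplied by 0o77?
Convert 0xA (hexadecimal) → 10 (decimal)
Convert 0o77 (octal) → 7×8 + 7 = 63 (decimal)
Compute 10 × 63 = 630
630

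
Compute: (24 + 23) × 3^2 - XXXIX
Convert 3^2 (power) → 9 (decimal)
Convert XXXIX (Roman numeral) → 10 + 10 + 10 + 9 = 39 (decimal)
Expression in decimal: (24 + 23) × 9 - 39
Parentheses first: 24 + 23 = 47
Multiply: 47 × 9 = 423
Subtract: 423 - 39 = 384
384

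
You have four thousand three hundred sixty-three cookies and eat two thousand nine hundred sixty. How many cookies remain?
Convert four thousand three hundred sixty-three (English words) → 4×1000 + 3×100 + 63 = 4363 (decimal)
Convert two thousand nine hundred sixty (English words) → 2×1000 + 9×100 + 60 = 2960 (decimal)
Compute 4363 - 2960 = 1403
1403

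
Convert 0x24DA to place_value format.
Convert 0x24DA (hexadecimal) → 2×4096 + 4×256 + 13×16 + 10 = 9434 (decimal)
Convert 9434 (decimal) → 9434 = 9×1000 + 4×100 + 3×10 + 4 → 9 thousands, 4 hundreds, 3 tens, 4 ones (place-value notation)
9 thousands, 4 hundreds, 3 tens, 4 ones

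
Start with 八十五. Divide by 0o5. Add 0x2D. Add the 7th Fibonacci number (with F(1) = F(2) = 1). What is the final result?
Convert 八十五 (Chinese numeral) → 8×10 + 5 = 85 (decimal)
Start: 85
Convert 0o5 (octal) → 5 (decimal)
85 ÷ 5 = 17
Convert 0x2D (hexadecimal) → 2×16 + 13 = 45 (decimal)
17 + 45 = 62
Convert the 7th Fibonacci number (with F(1) = F(2) = 1) (Fibonacci index) → 1, 1, 2, 3, 5, 8, 13 → 13 (decimal)
62 + 13 = 75
75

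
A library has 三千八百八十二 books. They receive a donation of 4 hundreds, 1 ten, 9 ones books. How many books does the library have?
Convert 三千八百八十二 (Chinese numeral) → 3×1000 + 8×100 + 8×10 + 2 = 3882 (decimal)
Convert 4 hundreds, 1 ten, 9 ones (place-value notation) → 4×100 + 1×10 + 9 = 419 (decimal)
Compute 3882 + 419 = 4301
4301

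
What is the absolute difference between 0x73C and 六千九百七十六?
Convert 0x73C (hexadecimal) → 7×256 + 3×16 + 12 = 1852 (decimal)
Convert 六千九百七十六 (Chinese numeral) → 6×1000 + 9×100 + 7×10 + 6 = 6976 (decimal)
Compute |1852 - 6976| = 5124
5124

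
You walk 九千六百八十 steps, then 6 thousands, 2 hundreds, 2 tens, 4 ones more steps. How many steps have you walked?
Convert 九千六百八十 (Chinese numeral) → 9×1000 + 6×100 + 8×10 = 9680 (decimal)
Convert 6 thousands, 2 hundreds, 2 tens, 4 ones (place-value notation) → 6×1000 + 2×100 + 2×10 + 4 = 6224 (decimal)
Compute 9680 + 6224 = 15904
15904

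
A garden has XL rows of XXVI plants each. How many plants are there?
Convert XXVI (Roman numeral) → 10 + 10 + 5 + 1 = 26 (decimal)
Convert XL (Roman numeral) → 40 (decimal)
Compute 26 × 40 = 1040
1040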